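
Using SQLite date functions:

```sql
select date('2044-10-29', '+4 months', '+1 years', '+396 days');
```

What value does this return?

Adding +4 months to 2044-10-29 targets 2045-02-29. February 2045 has only 28 days, so SQLite normalizes the 1-day overflow forward to 2045-03-01.
Adding +1 year to 2045-03-01 gives 2046-03-01.
Applying '+396 days' to 2046-03-01: counting 396 days forward gives 2047-04-01.

2047-04-01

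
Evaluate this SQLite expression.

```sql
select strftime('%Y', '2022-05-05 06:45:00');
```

`%Y` extracts the 4-digit year: 2022.

2022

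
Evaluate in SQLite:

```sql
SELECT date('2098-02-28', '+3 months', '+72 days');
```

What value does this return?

2098-08-08

Adding +3 months to 2098-02-28 gives 2098-05-28.
Applying '+72 days' to 2098-05-28: counting 72 days forward gives 2098-08-08.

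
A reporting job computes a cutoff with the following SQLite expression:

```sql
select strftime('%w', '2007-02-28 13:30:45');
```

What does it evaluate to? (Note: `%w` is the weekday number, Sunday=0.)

2007-02-28 is a Wednesday; with Sunday=0 that is 3.

3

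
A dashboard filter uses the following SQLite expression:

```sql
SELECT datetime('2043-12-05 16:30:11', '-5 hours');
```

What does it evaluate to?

2043-12-05 11:30:11

-5 hours from 2043-12-05 16:30:11 is 2043-12-05 11:30:11.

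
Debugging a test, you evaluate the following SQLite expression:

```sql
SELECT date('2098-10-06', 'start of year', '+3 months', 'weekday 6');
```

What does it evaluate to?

`start of year` rewinds 2098-10-06 to 2098-01-01.
Adding +3 months to 2098-01-01 gives 2098-04-01.
`weekday 6` advances to the next Saturday; 2098-04-01 is a Tuesday, so it moves forward to 2098-04-05.

2098-04-05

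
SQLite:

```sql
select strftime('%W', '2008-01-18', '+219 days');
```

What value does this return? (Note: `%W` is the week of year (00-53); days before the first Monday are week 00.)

33

First apply '+219 days': 2008-01-18 → 2008-08-24.
2008-08-24 is a Sunday. SQLite's %W counts Mondays since the year started; the result is 33.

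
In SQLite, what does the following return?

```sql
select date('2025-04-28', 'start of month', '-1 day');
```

2025-03-31

`start of month` rewinds 2025-04-28 to 2025-04-01.
Going back 1 day from 2025-04-01 reaches 2025-03-31 (last day of March, 31 days).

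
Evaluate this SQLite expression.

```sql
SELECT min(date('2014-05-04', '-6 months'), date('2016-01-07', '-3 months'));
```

2013-11-04

date('2014-05-04', '-6 months') → 2013-11-04.
date('2016-01-07', '-3 months') → 2015-10-07.
Earlier of the two is 2013-11-04.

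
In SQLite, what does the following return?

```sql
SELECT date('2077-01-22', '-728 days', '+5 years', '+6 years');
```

Applying '-728 days' to 2077-01-22: counting 728 days back gives 2075-01-25.
Adding +5 years to 2075-01-25 gives 2080-01-25.
Adding +6 years to 2080-01-25 gives 2086-01-25.

2086-01-25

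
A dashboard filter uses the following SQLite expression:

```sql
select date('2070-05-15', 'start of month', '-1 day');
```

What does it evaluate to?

2070-04-30

`start of month` rewinds 2070-05-15 to 2070-05-01.
Going back 1 day from 2070-05-01 reaches 2070-04-30 (last day of April, 30 days).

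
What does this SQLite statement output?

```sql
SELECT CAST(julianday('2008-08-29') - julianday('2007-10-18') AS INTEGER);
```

316

13 days remain in October 2007 after the 18th (31 − 18).
Full months from November 2007 through July 2008 contribute their day counts.
Then 29 days into August 2008.
Total: 13 + 30 + 31 + 31 + 29 + 31 + 30 + 31 + 30 + 31 + 29 = 316.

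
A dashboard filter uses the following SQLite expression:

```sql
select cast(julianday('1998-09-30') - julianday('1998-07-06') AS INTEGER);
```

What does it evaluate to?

86

25 days remain in July 1998 after the 6th (31 − 6).
August 1998: 31 days.
Then 30 days into September 1998.
Total: 25 + 31 + 30 = 86.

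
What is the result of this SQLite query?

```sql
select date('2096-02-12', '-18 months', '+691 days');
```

Adding -18 months to 2096-02-12 gives 2094-08-12.
Applying '+691 days' to 2094-08-12: counting 691 days forward gives 2096-07-03.

2096-07-03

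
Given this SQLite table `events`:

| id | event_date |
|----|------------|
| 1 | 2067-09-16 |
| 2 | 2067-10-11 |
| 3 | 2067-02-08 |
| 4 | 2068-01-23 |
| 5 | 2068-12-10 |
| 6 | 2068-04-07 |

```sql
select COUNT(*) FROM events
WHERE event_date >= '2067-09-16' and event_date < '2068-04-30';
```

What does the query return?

Rows in [2067-09-16, 2068-04-30): 2067-09-16, 2067-10-11, 2068-01-23, 2068-04-07 → 4 rows.

4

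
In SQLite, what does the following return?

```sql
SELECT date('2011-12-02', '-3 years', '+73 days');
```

Adding -3 years to 2011-12-02 gives 2008-12-02.
Applying '+73 days' to 2008-12-02: counting 73 days forward gives 2009-02-13.

2009-02-13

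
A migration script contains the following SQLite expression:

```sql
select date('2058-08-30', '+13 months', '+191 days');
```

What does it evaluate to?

2060-04-08

Adding +13 months to 2058-08-30 gives 2059-09-30.
Applying '+191 days' to 2059-09-30: counting 191 days forward gives 2060-04-08.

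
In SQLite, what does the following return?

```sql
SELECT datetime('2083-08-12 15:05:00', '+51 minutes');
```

+51 minutes from 2083-08-12 15:05:00 is 2083-08-12 15:56:00.

2083-08-12 15:56:00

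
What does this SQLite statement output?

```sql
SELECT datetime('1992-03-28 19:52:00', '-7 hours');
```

1992-03-28 12:52:00

-7 hours from 1992-03-28 19:52:00 is 1992-03-28 12:52:00.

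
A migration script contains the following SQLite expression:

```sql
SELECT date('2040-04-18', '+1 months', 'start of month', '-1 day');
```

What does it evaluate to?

Adding +1 month to 2040-04-18 gives 2040-05-18.
`start of month` rewinds 2040-05-18 to 2040-05-01.
Going back 1 day from 2040-05-01 reaches 2040-04-30 (last day of April, 30 days).

2040-04-30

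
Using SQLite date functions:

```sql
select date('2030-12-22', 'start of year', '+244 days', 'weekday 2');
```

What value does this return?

2030-09-03

`start of year` rewinds 2030-12-22 to 2030-01-01.
Applying '+244 days' to 2030-01-01: counting 244 days forward gives 2030-09-02.
`weekday 2` advances to the next Tuesday; 2030-09-02 is a Monday, so it moves forward to 2030-09-03.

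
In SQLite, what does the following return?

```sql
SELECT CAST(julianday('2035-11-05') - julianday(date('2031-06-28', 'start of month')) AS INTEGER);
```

`start of month` rewinds 2031-06-28 to 2031-06-01.
29 days remain in June 2031 after the 1st (30 − 1).
Full months from July 2031 through October 2035 contribute their day counts.
Then 5 days into November 2035.
Total: 29 + 31 + 31 + 30 + 31 + 30 + 31 + 31 + 29 + 31 + 30 + 31 + 30 + 31 + 31 + 30 + 31 + 30 + 31 + 31 + 28 + 31 + 30 + 31 + 30 + 31 + 31 + 30 + 31 + 30 + 31 + 31 + 28 + 31 + 30 + 31 + 30 + 31 + 31 + 30 + 31 + 30 + 31 + 31 + 28 + 31 + 30 + 31 + 30 + 31 + 31 + 30 + 31 + 5 = 1618.

1618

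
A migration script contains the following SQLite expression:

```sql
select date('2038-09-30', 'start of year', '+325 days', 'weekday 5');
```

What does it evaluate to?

2038-11-26

`start of year` rewinds 2038-09-30 to 2038-01-01.
Applying '+325 days' to 2038-01-01: counting 325 days forward gives 2038-11-22.
`weekday 5` advances to the next Friday; 2038-11-22 is a Monday, so it moves forward to 2038-11-26.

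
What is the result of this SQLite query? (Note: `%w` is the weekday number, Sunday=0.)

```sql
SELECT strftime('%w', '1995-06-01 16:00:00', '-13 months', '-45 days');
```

4

First apply '-13 months', '-45 days': 1995-06-01 16:00:00 → 1994-03-17 16:00:00.
1994-03-17 is a Thursday; with Sunday=0 that is 4.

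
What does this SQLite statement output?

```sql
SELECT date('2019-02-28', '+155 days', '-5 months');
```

2019-03-02

Applying '+155 days' to 2019-02-28: counting 155 days forward gives 2019-08-02.
Adding -5 months to 2019-08-02 gives 2019-03-02.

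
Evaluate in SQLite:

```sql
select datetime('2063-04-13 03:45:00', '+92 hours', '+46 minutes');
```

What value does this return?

+92 hours from 2063-04-13 03:45:00 is 2063-04-16 23:45:00 (crosses midnight).
+46 minutes from 2063-04-16 23:45:00 is 2063-04-17 00:31:00.

2063-04-17 00:31:00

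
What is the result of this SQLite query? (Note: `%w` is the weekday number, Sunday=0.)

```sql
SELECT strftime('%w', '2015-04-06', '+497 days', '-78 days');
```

First apply '+497 days', '-78 days': 2015-04-06 → 2016-05-29.
2016-05-29 is a Sunday; with Sunday=0 that is 0.

0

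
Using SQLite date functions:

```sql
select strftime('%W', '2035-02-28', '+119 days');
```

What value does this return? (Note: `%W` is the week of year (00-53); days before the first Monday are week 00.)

First apply '+119 days': 2035-02-28 → 2035-06-27.
2035-06-27 is a Wednesday. SQLite's %W counts Mondays since the year started; the result is 26.

26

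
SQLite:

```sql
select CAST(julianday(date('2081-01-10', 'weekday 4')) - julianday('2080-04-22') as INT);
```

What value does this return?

`weekday 4` advances to the next Thursday; 2081-01-10 is a Friday, so it moves forward to 2081-01-16.
8 days remain in April 2080 after the 22nd (30 − 22).
Full months from May 2080 through December 2080 contribute their day counts.
Then 16 days into January 2081.
Total: 8 + 31 + 30 + 31 + 31 + 30 + 31 + 30 + 31 + 16 = 269.

269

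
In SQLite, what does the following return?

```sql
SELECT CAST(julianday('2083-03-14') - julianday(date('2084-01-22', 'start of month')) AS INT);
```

`start of month` rewinds 2084-01-22 to 2084-01-01.
17 days remain in March 2083 after the 14th (31 − 14).
Full months from April 2083 through December 2083 contribute their day counts.
Then 1 day into January 2084.
Total: 17 + 30 + 31 + 30 + 31 + 31 + 30 + 31 + 30 + 31 + 1 = 293.
The subtraction is earlier − later, so the result is −293 → -293.

-293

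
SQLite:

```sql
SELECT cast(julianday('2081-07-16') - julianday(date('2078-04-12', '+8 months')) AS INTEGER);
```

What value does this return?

Adding +8 months to 2078-04-12 gives 2078-12-12.
19 days remain in December 2078 after the 12th (31 − 12).
Full months from January 2079 through June 2081 contribute their day counts.
Then 16 days into July 2081.
Total: 19 + 31 + 28 + 31 + 30 + 31 + 30 + 31 + 31 + 30 + 31 + 30 + 31 + 31 + 29 + 31 + 30 + 31 + 30 + 31 + 31 + 30 + 31 + 30 + 31 + 31 + 28 + 31 + 30 + 31 + 30 + 16 = 947.

947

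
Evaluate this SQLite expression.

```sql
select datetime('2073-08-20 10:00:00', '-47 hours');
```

-47 hours from 2073-08-20 10:00:00 is 2073-08-18 11:00:00 (crosses midnight).

2073-08-18 11:00:00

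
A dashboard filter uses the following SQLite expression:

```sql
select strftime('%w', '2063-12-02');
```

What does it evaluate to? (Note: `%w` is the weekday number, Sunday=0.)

2063-12-02 is a Sunday; with Sunday=0 that is 0.

0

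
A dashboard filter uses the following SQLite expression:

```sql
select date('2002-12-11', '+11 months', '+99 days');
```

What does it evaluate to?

Adding +11 months to 2002-12-11 gives 2003-11-11.
Applying '+99 days' to 2003-11-11: counting 99 days forward gives 2004-02-18.

2004-02-18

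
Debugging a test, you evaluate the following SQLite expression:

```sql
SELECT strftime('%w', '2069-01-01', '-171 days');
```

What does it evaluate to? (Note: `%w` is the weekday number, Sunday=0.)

First apply '-171 days': 2069-01-01 → 2068-07-14.
2068-07-14 is a Saturday; with Sunday=0 that is 6.

6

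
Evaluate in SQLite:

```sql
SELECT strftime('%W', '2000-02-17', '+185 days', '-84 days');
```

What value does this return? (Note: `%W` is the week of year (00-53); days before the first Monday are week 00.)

First apply '+185 days', '-84 days': 2000-02-17 → 2000-05-28.
2000-05-28 is a Sunday. SQLite's %W counts Mondays since the year started; the result is 21.

21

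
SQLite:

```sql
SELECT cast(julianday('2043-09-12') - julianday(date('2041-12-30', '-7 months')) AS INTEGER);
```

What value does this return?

Adding -7 months to 2041-12-30 gives 2041-05-30.
1 day remains in May 2041 after the 30th (31 − 30).
Full months from June 2041 through August 2043 contribute their day counts.
Then 12 days into September 2043.
Total: 1 + 30 + 31 + 31 + 30 + 31 + 30 + 31 + 31 + 28 + 31 + 30 + 31 + 30 + 31 + 31 + 30 + 31 + 30 + 31 + 31 + 28 + 31 + 30 + 31 + 30 + 31 + 31 + 12 = 835.

835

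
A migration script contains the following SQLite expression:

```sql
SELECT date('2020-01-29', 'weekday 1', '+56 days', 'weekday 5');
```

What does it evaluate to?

2020-04-03

`weekday 1` advances to the next Monday; 2020-01-29 is a Wednesday, so it moves forward to 2020-02-03.
Applying '+56 days' to 2020-02-03: counting 56 days forward gives 2020-03-30.
`weekday 5` advances to the next Friday; 2020-03-30 is a Monday, so it moves forward to 2020-04-03.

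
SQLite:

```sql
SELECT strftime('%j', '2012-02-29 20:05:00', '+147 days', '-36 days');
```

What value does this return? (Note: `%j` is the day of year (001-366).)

First apply '+147 days', '-36 days': 2012-02-29 20:05:00 → 2012-06-19 20:05:00.
Day-of-year for 2012-06-19: days since 2012-01-01 inclusive = 171, zero-padded to 171.

171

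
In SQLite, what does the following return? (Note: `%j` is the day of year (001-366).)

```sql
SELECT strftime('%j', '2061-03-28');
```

Day-of-year for 2061-03-28: days since 2061-01-01 inclusive = 87, zero-padded to 087.

087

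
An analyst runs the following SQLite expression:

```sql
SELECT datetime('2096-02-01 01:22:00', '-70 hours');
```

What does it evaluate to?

-70 hours from 2096-02-01 01:22:00 is 2096-01-29 03:22:00 (crosses midnight).

2096-01-29 03:22:00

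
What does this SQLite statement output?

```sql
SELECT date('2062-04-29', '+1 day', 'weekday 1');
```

Advancing 1 more day within April lands on 2062-04-30.
`weekday 1` advances to the next Monday; 2062-04-30 is a Sunday, so it moves forward to 2062-05-01.

2062-05-01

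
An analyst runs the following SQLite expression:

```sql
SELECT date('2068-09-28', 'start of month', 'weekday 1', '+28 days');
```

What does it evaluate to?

2068-10-01

`start of month` rewinds 2068-09-28 to 2068-09-01.
`weekday 1` advances to the next Monday; 2068-09-01 is a Saturday, so it moves forward to 2068-09-03.
September 2068 has 30 days; 27 remain after the 3rd, so 28 days reach 2068-10-01.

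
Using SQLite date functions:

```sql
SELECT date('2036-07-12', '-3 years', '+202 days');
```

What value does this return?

2034-01-30

Adding -3 years to 2036-07-12 gives 2033-07-12.
Applying '+202 days' to 2033-07-12: counting 202 days forward gives 2034-01-30.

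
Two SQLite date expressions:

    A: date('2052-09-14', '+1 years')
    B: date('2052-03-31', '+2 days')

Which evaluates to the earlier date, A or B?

B

A = 2053-09-14.
B = 2052-04-02.
B is earlier.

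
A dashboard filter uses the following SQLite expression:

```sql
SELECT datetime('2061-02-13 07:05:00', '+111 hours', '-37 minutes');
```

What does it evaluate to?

2061-02-17 21:28:00

+111 hours from 2061-02-13 07:05:00 is 2061-02-17 22:05:00 (crosses midnight).
-37 minutes from 2061-02-17 22:05:00 is 2061-02-17 21:28:00.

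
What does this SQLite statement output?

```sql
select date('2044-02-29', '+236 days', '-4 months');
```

2044-06-22

Applying '+236 days' to 2044-02-29: counting 236 days forward gives 2044-10-22.
Adding -4 months to 2044-10-22 gives 2044-06-22.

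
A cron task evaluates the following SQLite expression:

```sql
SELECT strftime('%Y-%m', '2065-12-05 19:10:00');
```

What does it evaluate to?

2065-12

`%Y-%m` extracts the year-month: 2065-12.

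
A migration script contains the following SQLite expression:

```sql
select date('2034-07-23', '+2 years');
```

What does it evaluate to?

Adding +2 years to 2034-07-23 gives 2036-07-23.

2036-07-23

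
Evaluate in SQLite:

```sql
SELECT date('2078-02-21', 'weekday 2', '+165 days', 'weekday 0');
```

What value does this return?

`weekday 2` advances to the next Tuesday; 2078-02-21 is a Monday, so it moves forward to 2078-02-22.
Applying '+165 days' to 2078-02-22: counting 165 days forward gives 2078-08-06.
`weekday 0` advances to the next Sunday; 2078-08-06 is a Saturday, so it moves forward to 2078-08-07.

2078-08-07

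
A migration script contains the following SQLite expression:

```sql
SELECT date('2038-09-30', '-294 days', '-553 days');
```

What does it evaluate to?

2036-06-05

Applying '-294 days' to 2038-09-30: counting 294 days back gives 2037-12-10.
Applying '-553 days' to 2037-12-10: counting 553 days back gives 2036-06-05.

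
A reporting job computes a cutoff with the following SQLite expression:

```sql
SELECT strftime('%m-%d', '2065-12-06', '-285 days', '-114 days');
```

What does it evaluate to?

11-02

First apply '-285 days', '-114 days': 2065-12-06 → 2064-11-02.
`%m-%d` extracts the month-day: 11-02.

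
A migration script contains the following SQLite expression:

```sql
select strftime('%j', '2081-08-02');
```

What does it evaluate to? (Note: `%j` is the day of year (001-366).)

Day-of-year for 2081-08-02: days since 2081-01-01 inclusive = 214, zero-padded to 214.

214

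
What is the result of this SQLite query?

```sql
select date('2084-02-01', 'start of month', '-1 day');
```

`start of month` rewinds 2084-02-01 to 2084-02-01.
Going back 1 day from 2084-02-01 reaches 2084-01-31 (last day of January, 31 days).

2084-01-31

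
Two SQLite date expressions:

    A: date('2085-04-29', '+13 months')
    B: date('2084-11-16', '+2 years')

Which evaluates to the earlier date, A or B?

A = 2086-05-29.
B = 2086-11-16.
A is earlier.

A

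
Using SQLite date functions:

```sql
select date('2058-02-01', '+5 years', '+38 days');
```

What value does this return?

Adding +5 years to 2058-02-01 gives 2063-02-01.
February 2063 has 28 days; 27 remain after the 1st, so 28 days reach 2063-03-01.
Advancing 10 more days within March lands on 2063-03-11.

2063-03-11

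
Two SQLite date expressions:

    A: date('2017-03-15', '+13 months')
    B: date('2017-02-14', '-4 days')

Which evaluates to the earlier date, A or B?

A = 2018-04-15.
B = 2017-02-10.
B is earlier.

B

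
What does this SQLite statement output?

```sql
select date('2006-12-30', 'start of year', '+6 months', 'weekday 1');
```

`start of year` rewinds 2006-12-30 to 2006-01-01.
Adding +6 months to 2006-01-01 gives 2006-07-01.
`weekday 1` advances to the next Monday; 2006-07-01 is a Saturday, so it moves forward to 2006-07-03.

2006-07-03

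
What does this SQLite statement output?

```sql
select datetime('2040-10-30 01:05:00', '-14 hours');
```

-14 hours from 2040-10-30 01:05:00 is 2040-10-29 11:05:00 (crosses midnight).

2040-10-29 11:05:00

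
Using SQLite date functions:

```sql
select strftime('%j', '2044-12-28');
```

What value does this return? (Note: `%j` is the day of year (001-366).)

363

Day-of-year for 2044-12-28: days since 2044-01-01 inclusive = 363, zero-padded to 363.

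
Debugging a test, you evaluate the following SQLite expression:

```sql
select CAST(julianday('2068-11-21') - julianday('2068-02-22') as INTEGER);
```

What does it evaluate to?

7 days remain in February 2068 after the 22nd (29 − 22).
Full months from March 2068 through October 2068 contribute their day counts.
Then 21 days into November 2068.
Total: 7 + 31 + 30 + 31 + 30 + 31 + 31 + 30 + 31 + 21 = 273.

273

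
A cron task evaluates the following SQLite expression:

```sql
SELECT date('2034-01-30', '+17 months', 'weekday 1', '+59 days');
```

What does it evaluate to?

Adding +17 months to 2034-01-30 gives 2035-06-30.
`weekday 1` advances to the next Monday; 2035-06-30 is a Saturday, so it moves forward to 2035-07-02.
Applying '+59 days' to 2035-07-02: counting 59 days forward gives 2035-08-30.

2035-08-30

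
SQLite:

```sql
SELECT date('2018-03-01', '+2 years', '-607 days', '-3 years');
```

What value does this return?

Adding +2 years to 2018-03-01 gives 2020-03-01.
Applying '-607 days' to 2020-03-01: counting 607 days back gives 2018-07-03.
Adding -3 years to 2018-07-03 gives 2015-07-03.

2015-07-03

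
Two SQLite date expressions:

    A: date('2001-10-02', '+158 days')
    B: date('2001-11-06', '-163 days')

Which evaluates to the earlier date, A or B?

B

A = 2002-03-09.
B = 2001-05-27.
B is earlier.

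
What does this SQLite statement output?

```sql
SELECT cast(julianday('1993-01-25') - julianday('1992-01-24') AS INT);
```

7 days remain in January 1992 after the 24th (31 − 24).
Full months from February 1992 through December 1992 contribute their day counts.
Then 25 days into January 1993.
Total: 7 + 29 + 31 + 30 + 31 + 30 + 31 + 31 + 30 + 31 + 30 + 31 + 25 = 367.

367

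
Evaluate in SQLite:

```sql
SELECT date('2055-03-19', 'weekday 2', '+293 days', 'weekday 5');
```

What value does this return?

2056-01-14

`weekday 2` advances to the next Tuesday; 2055-03-19 is a Friday, so it moves forward to 2055-03-23.
Applying '+293 days' to 2055-03-23: counting 293 days forward gives 2056-01-10.
`weekday 5` advances to the next Friday; 2056-01-10 is a Monday, so it moves forward to 2056-01-14.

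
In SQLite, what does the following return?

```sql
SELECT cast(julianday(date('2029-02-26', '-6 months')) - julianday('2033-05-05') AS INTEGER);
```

Adding -6 months to 2029-02-26 gives 2028-08-26.
5 days remain in August 2028 after the 26th (31 − 26).
Full months from September 2028 through April 2033 contribute their day counts.
Then 5 days into May 2033.
Total: 5 + 30 + 31 + 30 + 31 + 31 + 28 + 31 + 30 + 31 + 30 + 31 + 31 + 30 + 31 + 30 + 31 + 31 + 28 + 31 + 30 + 31 + 30 + 31 + 31 + 30 + 31 + 30 + 31 + 31 + 28 + 31 + 30 + 31 + 30 + 31 + 31 + 30 + 31 + 30 + 31 + 31 + 29 + 31 + 30 + 31 + 30 + 31 + 31 + 30 + 31 + 30 + 31 + 31 + 28 + 31 + 30 + 5 = 1713.
The subtraction is earlier − later, so the result is −1713 → -1713.

-1713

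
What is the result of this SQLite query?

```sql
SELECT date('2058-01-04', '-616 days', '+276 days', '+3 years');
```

2060-01-29

Applying '-616 days' to 2058-01-04: counting 616 days back gives 2056-04-28.
Applying '+276 days' to 2056-04-28: counting 276 days forward gives 2057-01-29.
Adding +3 years to 2057-01-29 gives 2060-01-29.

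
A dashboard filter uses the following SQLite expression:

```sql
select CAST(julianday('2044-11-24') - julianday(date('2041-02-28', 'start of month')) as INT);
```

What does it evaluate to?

1392

`start of month` rewinds 2041-02-28 to 2041-02-01.
27 days remain in February 2041 after the 1st (28 − 1).
Full months from March 2041 through October 2044 contribute their day counts.
Then 24 days into November 2044.
Total: 27 + 31 + 30 + 31 + 30 + 31 + 31 + 30 + 31 + 30 + 31 + 31 + 28 + 31 + 30 + 31 + 30 + 31 + 31 + 30 + 31 + 30 + 31 + 31 + 28 + 31 + 30 + 31 + 30 + 31 + 31 + 30 + 31 + 30 + 31 + 31 + 29 + 31 + 30 + 31 + 30 + 31 + 31 + 30 + 31 + 24 = 1392.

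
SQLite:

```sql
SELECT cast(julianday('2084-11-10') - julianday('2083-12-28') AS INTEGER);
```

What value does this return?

318

3 days remain in December 2083 after the 28th (31 − 28).
Full months from January 2084 through October 2084 contribute their day counts.
Then 10 days into November 2084.
Total: 3 + 31 + 29 + 31 + 30 + 31 + 30 + 31 + 31 + 30 + 31 + 10 = 318.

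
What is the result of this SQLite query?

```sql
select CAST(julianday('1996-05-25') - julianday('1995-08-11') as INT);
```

20 days remain in August 1995 after the 11th (31 − 11).
Full months from September 1995 through April 1996 contribute their day counts.
Then 25 days into May 1996.
Total: 20 + 30 + 31 + 30 + 31 + 31 + 29 + 31 + 30 + 25 = 288.

288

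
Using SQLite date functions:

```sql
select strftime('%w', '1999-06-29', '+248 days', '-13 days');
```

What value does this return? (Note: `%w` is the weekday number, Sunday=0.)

6

First apply '+248 days', '-13 days': 1999-06-29 → 2000-02-19.
2000-02-19 is a Saturday; with Sunday=0 that is 6.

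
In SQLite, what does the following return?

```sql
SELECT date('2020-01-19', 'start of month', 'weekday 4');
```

`start of month` rewinds 2020-01-19 to 2020-01-01.
`weekday 4` advances to the next Thursday; 2020-01-01 is a Wednesday, so it moves forward to 2020-01-02.

2020-01-02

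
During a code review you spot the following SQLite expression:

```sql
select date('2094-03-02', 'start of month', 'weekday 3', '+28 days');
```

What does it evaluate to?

2094-03-31

`start of month` rewinds 2094-03-02 to 2094-03-01.
`weekday 3` advances to the next Wednesday; 2094-03-01 is a Monday, so it moves forward to 2094-03-03.
Advancing 28 more days within March lands on 2094-03-31.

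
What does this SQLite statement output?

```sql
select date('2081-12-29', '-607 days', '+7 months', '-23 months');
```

Applying '-607 days' to 2081-12-29: counting 607 days back gives 2080-05-01.
Adding +7 months to 2080-05-01 gives 2080-12-01.
Adding -23 months to 2080-12-01 gives 2079-01-01.

2079-01-01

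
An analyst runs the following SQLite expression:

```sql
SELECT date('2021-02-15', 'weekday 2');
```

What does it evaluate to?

2021-02-16

`weekday 2` advances to the next Tuesday; 2021-02-15 is a Monday, so it moves forward to 2021-02-16.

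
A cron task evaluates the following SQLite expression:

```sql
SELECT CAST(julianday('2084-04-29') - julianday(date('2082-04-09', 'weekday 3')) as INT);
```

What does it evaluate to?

745

`weekday 3` advances to the next Wednesday; 2082-04-09 is a Thursday, so it moves forward to 2082-04-15.
15 days remain in April 2082 after the 15th (30 − 15).
Full months from May 2082 through March 2084 contribute their day counts.
Then 29 days into April 2084.
Total: 15 + 31 + 30 + 31 + 31 + 30 + 31 + 30 + 31 + 31 + 28 + 31 + 30 + 31 + 30 + 31 + 31 + 30 + 31 + 30 + 31 + 31 + 29 + 31 + 29 = 745.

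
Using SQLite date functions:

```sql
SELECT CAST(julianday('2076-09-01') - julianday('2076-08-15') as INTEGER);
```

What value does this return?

16 days remain in August 2076 after the 15th (31 − 15).
Then 1 day into September 2076.
Total: 16 + 1 = 17.

17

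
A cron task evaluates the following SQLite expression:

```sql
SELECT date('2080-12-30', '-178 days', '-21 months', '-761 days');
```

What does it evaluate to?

Applying '-178 days' to 2080-12-30: counting 178 days back gives 2080-07-05.
Adding -21 months to 2080-07-05 gives 2078-10-05.
Applying '-761 days' to 2078-10-05: counting 761 days back gives 2076-09-04.

2076-09-04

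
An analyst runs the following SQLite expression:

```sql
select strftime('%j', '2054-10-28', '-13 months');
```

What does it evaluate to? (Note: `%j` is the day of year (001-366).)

271

First apply '-13 months': 2054-10-28 → 2053-09-28.
Day-of-year for 2053-09-28: days since 2053-01-01 inclusive = 271, zero-padded to 271.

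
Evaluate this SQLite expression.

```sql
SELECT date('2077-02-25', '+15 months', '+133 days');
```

2078-10-05

Adding +15 months to 2077-02-25 gives 2078-05-25.
Applying '+133 days' to 2078-05-25: counting 133 days forward gives 2078-10-05.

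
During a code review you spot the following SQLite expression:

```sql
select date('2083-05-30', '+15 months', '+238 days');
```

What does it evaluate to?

2085-04-25

Adding +15 months to 2083-05-30 gives 2084-08-30.
Applying '+238 days' to 2084-08-30: counting 238 days forward gives 2085-04-25.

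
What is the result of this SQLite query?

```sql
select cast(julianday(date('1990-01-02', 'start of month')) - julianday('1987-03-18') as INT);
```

1020

`start of month` rewinds 1990-01-02 to 1990-01-01.
13 days remain in March 1987 after the 18th (31 − 18).
Full months from April 1987 through December 1989 contribute their day counts.
Then 1 day into January 1990.
Total: 13 + 30 + 31 + 30 + 31 + 31 + 30 + 31 + 30 + 31 + 31 + 29 + 31 + 30 + 31 + 30 + 31 + 31 + 30 + 31 + 30 + 31 + 31 + 28 + 31 + 30 + 31 + 30 + 31 + 31 + 30 + 31 + 30 + 31 + 1 = 1020.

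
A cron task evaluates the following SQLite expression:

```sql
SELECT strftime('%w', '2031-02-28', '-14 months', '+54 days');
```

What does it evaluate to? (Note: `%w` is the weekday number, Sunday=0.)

First apply '-14 months', '+54 days': 2031-02-28 → 2030-02-20.
2030-02-20 is a Wednesday; with Sunday=0 that is 3.

3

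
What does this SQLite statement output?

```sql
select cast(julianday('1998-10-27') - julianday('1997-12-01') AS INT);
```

330

30 days remain in December 1997 after the 1st (31 − 1).
Full months from January 1998 through September 1998 contribute their day counts.
Then 27 days into October 1998.
Total: 30 + 31 + 28 + 31 + 30 + 31 + 30 + 31 + 31 + 30 + 27 = 330.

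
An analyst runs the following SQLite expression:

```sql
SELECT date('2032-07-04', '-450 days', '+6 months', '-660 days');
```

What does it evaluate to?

Applying '-450 days' to 2032-07-04: counting 450 days back gives 2031-04-11.
Adding +6 months to 2031-04-11 gives 2031-10-11.
Applying '-660 days' to 2031-10-11: counting 660 days back gives 2029-12-20.

2029-12-20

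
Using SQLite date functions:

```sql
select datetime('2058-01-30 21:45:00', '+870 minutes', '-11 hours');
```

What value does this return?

870 minutes = 14h 30m; +870 minutes from 2058-01-30 21:45:00 is 2058-01-31 12:15:00 (crosses midnight).
-11 hours from 2058-01-31 12:15:00 is 2058-01-31 01:15:00.

2058-01-31 01:15:00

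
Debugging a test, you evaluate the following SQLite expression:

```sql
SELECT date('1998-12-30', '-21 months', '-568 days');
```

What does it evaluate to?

Adding -21 months to 1998-12-30 gives 1997-03-30.
Applying '-568 days' to 1997-03-30: counting 568 days back gives 1995-09-09.

1995-09-09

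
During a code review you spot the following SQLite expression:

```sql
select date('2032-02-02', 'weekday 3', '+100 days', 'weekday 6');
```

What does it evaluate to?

`weekday 3` advances to the next Wednesday; 2032-02-02 is a Monday, so it moves forward to 2032-02-04.
Applying '+100 days' to 2032-02-04: counting 100 days forward gives 2032-05-14.
`weekday 6` advances to the next Saturday; 2032-05-14 is a Friday, so it moves forward to 2032-05-15.

2032-05-15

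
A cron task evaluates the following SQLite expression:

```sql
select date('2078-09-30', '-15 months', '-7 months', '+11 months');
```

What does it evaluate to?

2077-10-30

Adding -15 months to 2078-09-30 gives 2077-06-30.
Adding -7 months to 2077-06-30 gives 2076-11-30.
Adding +11 months to 2076-11-30 gives 2077-10-30.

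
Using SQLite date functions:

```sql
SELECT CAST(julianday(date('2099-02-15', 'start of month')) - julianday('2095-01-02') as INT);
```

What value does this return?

`start of month` rewinds 2099-02-15 to 2099-02-01.
29 days remain in January 2095 after the 2nd (31 − 2).
Full months from February 2095 through January 2099 contribute their day counts.
Then 1 day into February 2099.
Total: 29 + 28 + 31 + 30 + 31 + 30 + 31 + 31 + 30 + 31 + 30 + 31 + 31 + 29 + 31 + 30 + 31 + 30 + 31 + 31 + 30 + 31 + 30 + 31 + 31 + 28 + 31 + 30 + 31 + 30 + 31 + 31 + 30 + 31 + 30 + 31 + 31 + 28 + 31 + 30 + 31 + 30 + 31 + 31 + 30 + 31 + 30 + 31 + 31 + 1 = 1491.

1491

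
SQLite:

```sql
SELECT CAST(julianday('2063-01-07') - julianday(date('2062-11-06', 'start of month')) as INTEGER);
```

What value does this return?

67

`start of month` rewinds 2062-11-06 to 2062-11-01.
29 days remain in November 2062 after the 1st (30 − 1).
December 2062: 31 days.
Then 7 days into January 2063.
Total: 29 + 31 + 7 = 67.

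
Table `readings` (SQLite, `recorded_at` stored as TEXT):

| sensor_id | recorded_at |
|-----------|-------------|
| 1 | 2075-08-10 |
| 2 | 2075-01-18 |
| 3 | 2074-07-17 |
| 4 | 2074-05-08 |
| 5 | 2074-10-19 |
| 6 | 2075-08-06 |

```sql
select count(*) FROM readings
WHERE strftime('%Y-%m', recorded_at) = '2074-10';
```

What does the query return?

1

Rows with year-month 2074-10: 2074-10-19 → 1.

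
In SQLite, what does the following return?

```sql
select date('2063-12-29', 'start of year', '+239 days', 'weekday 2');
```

`start of year` rewinds 2063-12-29 to 2063-01-01.
Applying '+239 days' to 2063-01-01: counting 239 days forward gives 2063-08-28.
`weekday 2` advances to the next Tuesday; 2063-08-28 is already a Tuesday, so it stays at 2063-08-28.

2063-08-28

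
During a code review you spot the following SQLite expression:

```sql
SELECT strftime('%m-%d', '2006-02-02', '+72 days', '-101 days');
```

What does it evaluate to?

First apply '+72 days', '-101 days': 2006-02-02 → 2006-01-04.
`%m-%d` extracts the month-day: 01-04.

01-04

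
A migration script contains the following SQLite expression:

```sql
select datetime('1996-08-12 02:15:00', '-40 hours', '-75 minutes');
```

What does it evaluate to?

1996-08-10 09:00:00

-40 hours from 1996-08-12 02:15:00 is 1996-08-10 10:15:00 (crosses midnight).
75 minutes = 1h 15m; -75 minutes from 1996-08-10 10:15:00 is 1996-08-10 09:00:00.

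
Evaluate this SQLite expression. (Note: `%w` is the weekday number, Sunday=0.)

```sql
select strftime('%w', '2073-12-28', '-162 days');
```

3

First apply '-162 days': 2073-12-28 → 2073-07-19.
2073-07-19 is a Wednesday; with Sunday=0 that is 3.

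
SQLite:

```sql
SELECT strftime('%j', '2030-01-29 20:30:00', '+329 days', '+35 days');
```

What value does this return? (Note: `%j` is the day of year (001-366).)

028

First apply '+329 days', '+35 days': 2030-01-29 20:30:00 → 2031-01-28 20:30:00.
Day-of-year for 2031-01-28: days since 2031-01-01 inclusive = 28, zero-padded to 028.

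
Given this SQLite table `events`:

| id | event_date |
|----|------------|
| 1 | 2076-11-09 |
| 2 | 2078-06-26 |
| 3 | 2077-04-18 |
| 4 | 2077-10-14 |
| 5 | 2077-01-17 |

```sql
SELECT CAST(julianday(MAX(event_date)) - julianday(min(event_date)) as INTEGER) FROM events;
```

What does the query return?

594

MIN = 2076-11-09, MAX = 2078-06-26.
21 days remain in November 2076 after the 9th (30 − 9).
Full months from December 2076 through May 2078 contribute their day counts.
Then 26 days into June 2078.
Total: 21 + 31 + 31 + 28 + 31 + 30 + 31 + 30 + 31 + 31 + 30 + 31 + 30 + 31 + 31 + 28 + 31 + 30 + 31 + 26 = 594.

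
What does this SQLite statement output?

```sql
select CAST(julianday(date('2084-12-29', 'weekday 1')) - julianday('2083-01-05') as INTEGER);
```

727

`weekday 1` advances to the next Monday; 2084-12-29 is a Friday, so it moves forward to 2085-01-01.
26 days remain in January 2083 after the 5th (31 − 5).
Full months from February 2083 through December 2084 contribute their day counts.
Then 1 day into January 2085.
Total: 26 + 28 + 31 + 30 + 31 + 30 + 31 + 31 + 30 + 31 + 30 + 31 + 31 + 29 + 31 + 30 + 31 + 30 + 31 + 31 + 30 + 31 + 30 + 31 + 1 = 727.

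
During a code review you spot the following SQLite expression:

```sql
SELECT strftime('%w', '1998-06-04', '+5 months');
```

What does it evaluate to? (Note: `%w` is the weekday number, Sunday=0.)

3

First apply '+5 months': 1998-06-04 → 1998-11-04.
1998-11-04 is a Wednesday; with Sunday=0 that is 3.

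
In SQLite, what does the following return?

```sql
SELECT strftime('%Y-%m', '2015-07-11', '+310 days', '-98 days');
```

2016-02

First apply '+310 days', '-98 days': 2015-07-11 → 2016-02-08.
`%Y-%m` extracts the year-month: 2016-02.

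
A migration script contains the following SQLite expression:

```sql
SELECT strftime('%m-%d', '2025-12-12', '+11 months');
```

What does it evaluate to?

11-12

First apply '+11 months': 2025-12-12 → 2026-11-12.
`%m-%d` extracts the month-day: 11-12.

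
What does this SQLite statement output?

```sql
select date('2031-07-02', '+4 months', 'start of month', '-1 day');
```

Adding +4 months to 2031-07-02 gives 2031-11-02.
`start of month` rewinds 2031-11-02 to 2031-11-01.
Going back 1 day from 2031-11-01 reaches 2031-10-31 (last day of October, 31 days).

2031-10-31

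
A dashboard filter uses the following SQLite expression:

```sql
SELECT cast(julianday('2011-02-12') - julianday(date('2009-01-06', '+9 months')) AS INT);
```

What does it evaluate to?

494

Adding +9 months to 2009-01-06 gives 2009-10-06.
25 days remain in October 2009 after the 6th (31 − 6).
Full months from November 2009 through January 2011 contribute their day counts.
Then 12 days into February 2011.
Total: 25 + 30 + 31 + 31 + 28 + 31 + 30 + 31 + 30 + 31 + 31 + 30 + 31 + 30 + 31 + 31 + 12 = 494.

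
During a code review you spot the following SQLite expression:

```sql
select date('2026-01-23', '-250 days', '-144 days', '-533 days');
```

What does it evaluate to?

2023-07-11

Applying '-250 days' to 2026-01-23: counting 250 days back gives 2025-05-18.
Applying '-144 days' to 2025-05-18: counting 144 days back gives 2024-12-25.
Applying '-533 days' to 2024-12-25: counting 533 days back gives 2023-07-11.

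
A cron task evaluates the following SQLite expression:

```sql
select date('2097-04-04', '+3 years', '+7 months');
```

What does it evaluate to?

Adding +3 years to 2097-04-04 gives 2100-04-04.
Adding +7 months to 2100-04-04 gives 2100-11-04.

2100-11-04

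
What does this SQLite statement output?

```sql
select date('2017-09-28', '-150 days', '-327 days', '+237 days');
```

2017-01-31

Applying '-150 days' to 2017-09-28: counting 150 days back gives 2017-05-01.
Applying '-327 days' to 2017-05-01: counting 327 days back gives 2016-06-08.
Applying '+237 days' to 2016-06-08: counting 237 days forward gives 2017-01-31.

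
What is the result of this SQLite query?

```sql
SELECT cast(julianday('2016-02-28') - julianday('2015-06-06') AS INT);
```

267

24 days remain in June 2015 after the 6th (30 − 6).
Full months from July 2015 through January 2016 contribute their day counts.
Then 28 days into February 2016.
Total: 24 + 31 + 31 + 30 + 31 + 30 + 31 + 31 + 28 = 267.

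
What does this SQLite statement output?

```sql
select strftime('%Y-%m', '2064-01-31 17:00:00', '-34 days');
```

2063-12

First apply '-34 days': 2064-01-31 17:00:00 → 2063-12-28 17:00:00.
`%Y-%m` extracts the year-month: 2063-12.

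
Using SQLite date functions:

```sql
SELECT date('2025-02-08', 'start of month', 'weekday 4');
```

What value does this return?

2025-02-06

`start of month` rewinds 2025-02-08 to 2025-02-01.
`weekday 4` advances to the next Thursday; 2025-02-01 is a Saturday, so it moves forward to 2025-02-06.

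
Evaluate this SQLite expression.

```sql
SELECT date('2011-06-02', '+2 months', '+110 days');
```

2011-11-20

Adding +2 months to 2011-06-02 gives 2011-08-02.
Applying '+110 days' to 2011-08-02: counting 110 days forward gives 2011-11-20.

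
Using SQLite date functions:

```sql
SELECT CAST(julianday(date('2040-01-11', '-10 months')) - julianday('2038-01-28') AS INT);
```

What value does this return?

Adding -10 months to 2040-01-11 gives 2039-03-11.
3 days remain in January 2038 after the 28th (31 − 28).
Full months from February 2038 through February 2039 contribute their day counts.
Then 11 days into March 2039.
Total: 3 + 28 + 31 + 30 + 31 + 30 + 31 + 31 + 30 + 31 + 30 + 31 + 31 + 28 + 11 = 407.

407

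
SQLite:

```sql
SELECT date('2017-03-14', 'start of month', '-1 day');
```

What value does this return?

`start of month` rewinds 2017-03-14 to 2017-03-01.
Going back 1 day from 2017-03-01 reaches 2017-02-28 (last day of February, 28 days).

2017-02-28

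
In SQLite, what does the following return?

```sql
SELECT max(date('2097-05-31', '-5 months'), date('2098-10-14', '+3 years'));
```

2101-10-14

date('2097-05-31', '-5 months') → 2096-12-31.
date('2098-10-14', '+3 years') → 2101-10-14.
Later of the two is 2101-10-14.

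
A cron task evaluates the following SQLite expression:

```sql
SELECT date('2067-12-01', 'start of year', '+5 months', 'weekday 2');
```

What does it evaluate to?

2067-06-07

`start of year` rewinds 2067-12-01 to 2067-01-01.
Adding +5 months to 2067-01-01 gives 2067-06-01.
`weekday 2` advances to the next Tuesday; 2067-06-01 is a Wednesday, so it moves forward to 2067-06-07.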